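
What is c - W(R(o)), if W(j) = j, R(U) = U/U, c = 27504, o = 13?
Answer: 27503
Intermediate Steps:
R(U) = 1
c - W(R(o)) = 27504 - 1*1 = 27504 - 1 = 27503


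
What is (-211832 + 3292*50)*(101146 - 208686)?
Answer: 5079329280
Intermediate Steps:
(-211832 + 3292*50)*(101146 - 208686) = (-211832 + 164600)*(-107540) = -47232*(-107540) = 5079329280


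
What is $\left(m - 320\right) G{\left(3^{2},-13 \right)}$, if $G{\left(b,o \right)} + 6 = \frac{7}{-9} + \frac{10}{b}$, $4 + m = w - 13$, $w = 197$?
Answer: $\frac{2380}{3} \approx 793.33$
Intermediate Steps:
$m = 180$ ($m = -4 + \left(197 - 13\right) = -4 + 184 = 180$)
$G{\left(b,o \right)} = - \frac{61}{9} + \frac{10}{b}$ ($G{\left(b,o \right)} = -6 + \left(\frac{7}{-9} + \frac{10}{b}\right) = -6 + \left(7 \left(- \frac{1}{9}\right) + \frac{10}{b}\right) = -6 - \left(\frac{7}{9} - \frac{10}{b}\right) = - \frac{61}{9} + \frac{10}{b}$)
$\left(m - 320\right) G{\left(3^{2},-13 \right)} = \left(180 - 320\right) \left(- \frac{61}{9} + \frac{10}{3^{2}}\right) = - 140 \left(- \frac{61}{9} + \frac{10}{9}\right) = \left(-140\right) \left(- \frac{17}{3}\right) = \frac{2380}{3}$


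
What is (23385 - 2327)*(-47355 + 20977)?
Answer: -555467924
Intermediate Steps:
(23385 - 2327)*(-47355 + 20977) = 21058*(-26378) = -555467924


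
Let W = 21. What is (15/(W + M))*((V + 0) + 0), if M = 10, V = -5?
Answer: -75/31 ≈ -2.4194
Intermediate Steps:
(15/(W + M))*((V + 0) + 0) = (15/(21 + 10))*((-5 + 0) + 0) = (15/31)*(-5 + 0) = (15*(1/31))*(-5) = (15/31)*(-5) = -75/31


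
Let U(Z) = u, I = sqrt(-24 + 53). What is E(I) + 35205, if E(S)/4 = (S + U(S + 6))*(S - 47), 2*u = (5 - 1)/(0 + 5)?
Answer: 176229/5 - 932*sqrt(29)/5 ≈ 34242.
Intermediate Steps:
u = 2/5 (u = ((5 - 1)/(0 + 5))/2 = (4/5)/2 = (4*(1/5))/2 = (1/2)*(4/5) = 2/5 ≈ 0.40000)
I = sqrt(29) ≈ 5.3852
U(Z) = 2/5
E(S) = 4*(-47 + S)*(2/5 + S) (E(S) = 4*((S + 2/5)*(S - 47)) = 4*((2/5 + S)*(-47 + S)) = 4*((-47 + S)*(2/5 + S)) = 4*(-47 + S)*(2/5 + S))
E(I) + 35205 = (-376/5 + 4*(sqrt(29))**2 - 932*sqrt(29)/5) + 35205 = (-376/5 + 4*29 - 932*sqrt(29)/5) + 35205 = (-376/5 + 116 - 932*sqrt(29)/5) + 35205 = (204/5 - 932*sqrt(29)/5) + 35205 = 176229/5 - 932*sqrt(29)/5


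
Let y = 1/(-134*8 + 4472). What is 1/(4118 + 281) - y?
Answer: -999/14956600 ≈ -6.6793e-5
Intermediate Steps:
y = 1/3400 (y = 1/(-1072 + 4472) = 1/3400 ≈ 0.00029412)
1/(4118 + 281) - y = 1/(4118 + 281) - 1*1/3400 = 1/4399 - 1/3400 = -999/14956600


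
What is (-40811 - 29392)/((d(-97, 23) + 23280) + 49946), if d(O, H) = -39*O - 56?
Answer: -23401/25651 ≈ -0.91228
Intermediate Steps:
d(O, H) = -56 - 39*O
(-40811 - 29392)/((d(-97, 23) + 23280) + 49946) = (-40811 - 29392)/(((-56 - 39*(-97)) + 23280) + 49946) = -70203/(((-56 + 3783) + 23280) + 49946) = -70203/((3727 + 23280) + 49946) = -70203/(27007 + 49946) = -70203/76953 = -70203*1/76953 = -23401/25651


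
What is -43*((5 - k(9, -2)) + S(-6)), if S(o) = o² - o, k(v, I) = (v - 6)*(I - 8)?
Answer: -3311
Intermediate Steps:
k(v, I) = (-8 + I)*(-6 + v) (k(v, I) = (-6 + v)*(-8 + I) = (-8 + I)*(-6 + v))
-43*((5 - k(9, -2)) + S(-6)) = -43*((5 - (48 - 8*9 - 6*(-2) - 2*9)) - 6*(-1 - 6)) = -43*((5 - (48 - 72 + 12 - 18)) - 6*(-7)) = -43*((5 - 1*(-30)) + 42) = -43*((5 + 30) + 42) = -43*(35 + 42) = -43*77 = -3311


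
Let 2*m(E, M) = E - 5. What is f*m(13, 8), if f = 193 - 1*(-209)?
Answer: 1608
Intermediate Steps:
m(E, M) = -5/2 + E/2 (m(E, M) = (E - 5)/2 = (-5 + E)/2 = -5/2 + E/2)
f = 402 (f = 193 + 209 = 402)
f*m(13, 8) = 402*(-5/2 + (1/2)*13) = 402*(-5/2 + 13/2) = 402*4 = 1608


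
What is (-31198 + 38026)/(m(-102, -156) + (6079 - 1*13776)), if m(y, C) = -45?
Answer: -3414/3871 ≈ -0.88194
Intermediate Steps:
(-31198 + 38026)/(m(-102, -156) + (6079 - 1*13776)) = (-31198 + 38026)/(-45 + (6079 - 1*13776)) = 6828/(-45 + (6079 - 13776)) = 6828/(-45 - 7697) = 6828/(-7742) = 6828*(-1/7742) = -3414/3871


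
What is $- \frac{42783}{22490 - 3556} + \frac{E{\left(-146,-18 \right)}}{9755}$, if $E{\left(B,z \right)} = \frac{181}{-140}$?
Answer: $- \frac{29216085077}{12929081900} \approx -2.2597$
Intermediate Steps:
$E{\left(B,z \right)} = - \frac{181}{140}$ ($E{\left(B,z \right)} = 181 \left(- \frac{1}{140}\right) = - \frac{181}{140}$)
$- \frac{42783}{22490 - 3556} + \frac{E{\left(-146,-18 \right)}}{9755} = - \frac{42783}{22490 - 3556} - \frac{181}{140 \cdot 9755} = - \frac{42783}{18934} - \frac{181}{1365700} = - \frac{29216085077}{12929081900}$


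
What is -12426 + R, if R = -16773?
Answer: -29199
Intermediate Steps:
-12426 + R = -12426 - 16773 = -29199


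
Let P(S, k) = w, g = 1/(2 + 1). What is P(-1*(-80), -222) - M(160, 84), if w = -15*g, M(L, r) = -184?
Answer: 179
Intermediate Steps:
g = ⅓ (g = 1/3 = ⅓ ≈ 0.33333)
w = -5 (w = -15*⅓ = -5)
P(S, k) = -5
P(-1*(-80), -222) - M(160, 84) = -5 - 1*(-184) = -5 + 184 = 179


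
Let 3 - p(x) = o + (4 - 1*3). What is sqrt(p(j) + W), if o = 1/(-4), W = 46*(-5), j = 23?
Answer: I*sqrt(911)/2 ≈ 15.091*I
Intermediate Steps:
W = -230
o = -1/4 (o = 1*(-1/4) = -1/4 ≈ -0.25000)
p(x) = 9/4 (p(x) = 3 - (-1/4 + (4 - 1*3)) = 3 - (-1/4 + (4 - 3)) = 3 - (-1/4 + 1) = 3 - 1*3/4 = 3 - 3/4 = 9/4)
sqrt(p(j) + W) = sqrt(9/4 - 230) = sqrt(-911/4) = I*sqrt(911)/2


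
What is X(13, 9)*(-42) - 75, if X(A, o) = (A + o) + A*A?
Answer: -8097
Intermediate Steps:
X(A, o) = A + o + A**2 (X(A, o) = (A + o) + A**2 = A + o + A**2)
X(13, 9)*(-42) - 75 = (13 + 9 + 13**2)*(-42) - 75 = (13 + 9 + 169)*(-42) - 75 = 191*(-42) - 75 = -8022 - 75 = -8097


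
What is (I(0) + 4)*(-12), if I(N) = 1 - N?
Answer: -60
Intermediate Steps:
(I(0) + 4)*(-12) = ((1 - 1*0) + 4)*(-12) = ((1 + 0) + 4)*(-12) = (1 + 4)*(-12) = 5*(-12) = -60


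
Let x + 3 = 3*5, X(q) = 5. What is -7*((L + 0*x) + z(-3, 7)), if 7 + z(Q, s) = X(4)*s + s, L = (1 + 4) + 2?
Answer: -294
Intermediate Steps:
x = 12 (x = -3 + 3*5 = -3 + 15 = 12)
L = 7 (L = 5 + 2 = 7)
z(Q, s) = -7 + 6*s (z(Q, s) = -7 + (5*s + s) = -7 + 6*s)
-7*((L + 0*x) + z(-3, 7)) = -7*((7 + 0*12) + (-7 + 6*7)) = -7*((7 + 0) + (-7 + 42)) = -7*(7 + 35) = -7*42 = -294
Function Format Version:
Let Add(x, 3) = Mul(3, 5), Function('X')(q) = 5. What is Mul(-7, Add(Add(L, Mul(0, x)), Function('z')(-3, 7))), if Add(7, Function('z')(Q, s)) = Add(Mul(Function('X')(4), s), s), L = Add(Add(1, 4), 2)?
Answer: -294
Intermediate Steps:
x = 12 (x = Add(-3, Mul(3, 5)) = Add(-3, 15) = 12)
L = 7 (L = Add(5, 2) = 7)
Function('z')(Q, s) = Add(-7, Mul(6, s)) (Function('z')(Q, s) = Add(-7, Add(Mul(5, s), s)) = Add(-7, Mul(6, s)))
Mul(-7, Add(Add(L, Mul(0, x)), Function('z')(-3, 7))) = Mul(-7, Add(Add(7, Mul(0, 12)), Add(-7, Mul(6, 7)))) = Mul(-7, Add(Add(7, 0), Add(-7, 42))) = Mul(-7, Add(7, 35)) = Mul(-7, 42) = -294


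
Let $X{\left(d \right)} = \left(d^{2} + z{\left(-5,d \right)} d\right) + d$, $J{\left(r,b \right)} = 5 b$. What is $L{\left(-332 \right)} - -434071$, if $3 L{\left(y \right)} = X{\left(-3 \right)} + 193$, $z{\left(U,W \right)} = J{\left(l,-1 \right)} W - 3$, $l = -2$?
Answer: $\frac{1302376}{3} \approx 4.3413 \cdot 10^{5}$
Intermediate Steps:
$z{\left(U,W \right)} = -3 - 5 W$ ($z{\left(U,W \right)} = 5 \left(-1\right) W - 3 = - 5 W - 3 = -3 - 5 W$)
$X{\left(d \right)} = d + d^{2} + d \left(-3 - 5 d\right)$ ($X{\left(d \right)} = \left(d^{2} + \left(-3 - 5 d\right) d\right) + d = \left(d^{2} + d \left(-3 - 5 d\right)\right) + d = d + d^{2} + d \left(-3 - 5 d\right)$)
$L{\left(y \right)} = \frac{163}{3}$ ($L{\left(y \right)} = \frac{\left(-2\right) \left(-3\right) \left(1 + 2 \left(-3\right)\right) + 193}{3} = \frac{\left(-2\right) \left(-3\right) \left(1 - 6\right) + 193}{3} = \frac{\left(-2\right) \left(-3\right) \left(-5\right) + 193}{3} = \frac{-30 + 193}{3} = \frac{1}{3} \cdot 163 = \frac{163}{3}$)
$L{\left(-332 \right)} - -434071 = \frac{163}{3} - -434071 = \frac{163}{3} + 434071 = \frac{1302376}{3}$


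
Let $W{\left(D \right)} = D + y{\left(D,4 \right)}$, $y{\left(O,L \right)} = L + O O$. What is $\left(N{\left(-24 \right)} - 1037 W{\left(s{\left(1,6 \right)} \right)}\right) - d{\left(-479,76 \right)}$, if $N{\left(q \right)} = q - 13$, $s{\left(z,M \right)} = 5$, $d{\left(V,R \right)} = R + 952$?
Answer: $-36323$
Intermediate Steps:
$d{\left(V,R \right)} = 952 + R$
$N{\left(q \right)} = -13 + q$ ($N{\left(q \right)} = q - 13 = -13 + q$)
$y{\left(O,L \right)} = L + O^{2}$
$W{\left(D \right)} = 4 + D + D^{2}$ ($W{\left(D \right)} = D + \left(4 + D^{2}\right) = 4 + D + D^{2}$)
$\left(N{\left(-24 \right)} - 1037 W{\left(s{\left(1,6 \right)} \right)}\right) - d{\left(-479,76 \right)} = \left(\left(-13 - 24\right) - 1037 \left(4 + 5 + 5^{2}\right)\right) - \left(952 + 76\right) = \left(-37 - 1037 \left(4 + 5 + 25\right)\right) - 1028 = \left(-37 - 35258\right) - 1028 = -35295 - 1028 = -36323$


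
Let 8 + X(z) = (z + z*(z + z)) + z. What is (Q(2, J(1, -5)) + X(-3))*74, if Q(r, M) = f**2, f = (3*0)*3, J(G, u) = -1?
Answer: 296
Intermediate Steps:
X(z) = -8 + 2*z + 2*z**2 (X(z) = -8 + ((z + z*(z + z)) + z) = -8 + ((z + z*(2*z)) + z) = -8 + ((z + 2*z**2) + z) = -8 + (2*z + 2*z**2) = -8 + 2*z + 2*z**2)
f = 0 (f = 0*3 = 0)
Q(r, M) = 0 (Q(r, M) = 0**2 = 0)
(Q(2, J(1, -5)) + X(-3))*74 = (0 + (-8 + 2*(-3) + 2*(-3)**2))*74 = (0 + (-8 - 6 + 2*9))*74 = (0 + (-8 - 6 + 18))*74 = (0 + 4)*74 = 4*74 = 296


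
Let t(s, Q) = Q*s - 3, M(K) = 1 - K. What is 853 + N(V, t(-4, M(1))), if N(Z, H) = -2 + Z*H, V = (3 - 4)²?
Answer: 848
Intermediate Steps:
V = 1 (V = (-1)² = 1)
t(s, Q) = -3 + Q*s
N(Z, H) = -2 + H*Z
853 + N(V, t(-4, M(1))) = 853 + (-2 + (-3 + (1 - 1*1)*(-4))*1) = 853 + (-2 + (-3 + (1 - 1)*(-4))*1) = 853 + (-2 + (-3 + 0*(-4))*1) = 853 + (-2 + (-3 + 0)*1) = 853 + (-2 - 3*1) = 853 + (-2 - 3) = 853 - 5 = 848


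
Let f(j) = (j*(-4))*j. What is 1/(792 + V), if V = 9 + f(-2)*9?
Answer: 1/657 ≈ 0.0015221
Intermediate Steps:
f(j) = -4*j² (f(j) = (-4*j)*j = -4*j²)
V = -135 (V = 9 - 4*(-2)²*9 = 9 - 4*4*9 = 9 - 16*9 = 9 - 144 = -135)
1/(792 + V) = 1/(792 - 135) = 1/657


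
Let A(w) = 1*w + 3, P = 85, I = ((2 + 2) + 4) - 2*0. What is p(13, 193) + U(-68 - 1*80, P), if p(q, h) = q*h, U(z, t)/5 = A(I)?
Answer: 2564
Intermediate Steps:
I = 8 (I = (4 + 4) + 0 = 8 + 0 = 8)
A(w) = 3 + w (A(w) = w + 3 = 3 + w)
U(z, t) = 55 (U(z, t) = 5*(3 + 8) = 5*11 = 55)
p(q, h) = h*q
p(13, 193) + U(-68 - 1*80, P) = 193*13 + 55 = 2509 + 55 = 2564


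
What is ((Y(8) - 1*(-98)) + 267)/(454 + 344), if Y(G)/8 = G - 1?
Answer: 421/798 ≈ 0.52757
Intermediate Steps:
Y(G) = -8 + 8*G (Y(G) = 8*(G - 1) = 8*(-1 + G) = -8 + 8*G)
((Y(8) - 1*(-98)) + 267)/(454 + 344) = (((-8 + 8*8) - 1*(-98)) + 267)/(454 + 344) = (((-8 + 64) + 98) + 267)/798 = ((56 + 98) + 267)*(1/798) = (154 + 267)*(1/798) = 421*(1/798) = 421/798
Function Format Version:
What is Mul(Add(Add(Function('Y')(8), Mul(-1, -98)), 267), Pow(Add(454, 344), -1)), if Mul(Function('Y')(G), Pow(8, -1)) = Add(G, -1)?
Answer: Rational(421, 798) ≈ 0.52757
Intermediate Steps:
Function('Y')(G) = Add(-8, Mul(8, G)) (Function('Y')(G) = Mul(8, Add(G, -1)) = Mul(8, Add(-1, G)) = Add(-8, Mul(8, G)))
Mul(Add(Add(Function('Y')(8), Mul(-1, -98)), 267), Pow(Add(454, 344), -1)) = Mul(Add(Add(Add(-8, Mul(8, 8)), Mul(-1, -98)), 267), Pow(Add(454, 344), -1)) = Mul(Add(Add(Add(-8, 64), 98), 267), Pow(798, -1)) = Mul(Add(Add(56, 98), 267), Rational(1, 798)) = Mul(Add(154, 267), Rational(1, 798)) = Mul(421, Rational(1, 798)) = Rational(421, 798)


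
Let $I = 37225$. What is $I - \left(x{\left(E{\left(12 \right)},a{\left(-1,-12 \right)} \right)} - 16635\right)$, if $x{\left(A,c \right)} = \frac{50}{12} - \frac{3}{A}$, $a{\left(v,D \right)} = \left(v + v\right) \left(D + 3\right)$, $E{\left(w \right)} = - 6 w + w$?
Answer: $\frac{3231347}{60} \approx 53856.0$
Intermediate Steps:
$E{\left(w \right)} = - 5 w$
$a{\left(v,D \right)} = 2 v \left(3 + D\right)$
$x{\left(A,c \right)} = \frac{25}{6} - \frac{3}{A}$ ($x{\left(A,c \right)} = 50 \cdot \frac{1}{12} - \frac{3}{A} = \frac{25}{6} - \frac{3}{A}$)
$I - \left(x{\left(E{\left(12 \right)},a{\left(-1,-12 \right)} \right)} - 16635\right) = 37225 - \left(\left(\frac{25}{6} - \frac{3}{\left(-5\right) 12}\right) - 16635\right) = 37225 - \left(\left(\frac{25}{6} - \frac{3}{-60}\right) - 16635\right) = 37225 - \left(\left(\frac{25}{6} - - \frac{1}{20}\right) - 16635\right) = 37225 - \left(\left(\frac{25}{6} + \frac{1}{20}\right) - 16635\right) = 37225 - \left(\frac{253}{60} - 16635\right) = 37225 - - \frac{997847}{60} = 37225 + \frac{997847}{60} = \frac{3231347}{60}$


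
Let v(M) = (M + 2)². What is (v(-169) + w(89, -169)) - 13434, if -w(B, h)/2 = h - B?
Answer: 14971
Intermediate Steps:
v(M) = (2 + M)²
w(B, h) = -2*h + 2*B (w(B, h) = -2*(h - B) = -2*h + 2*B)
(v(-169) + w(89, -169)) - 13434 = ((2 - 169)² + (-2*(-169) + 2*89)) - 13434 = ((-167)² + (338 + 178)) - 13434 = (27889 + 516) - 13434 = 28405 - 13434 = 14971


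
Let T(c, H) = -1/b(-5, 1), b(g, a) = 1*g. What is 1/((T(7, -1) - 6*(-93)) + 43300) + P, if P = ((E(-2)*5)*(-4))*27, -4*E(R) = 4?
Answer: 118417145/219291 ≈ 540.00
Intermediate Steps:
E(R) = -1 (E(R) = -¼*4 = -1)
b(g, a) = g
T(c, H) = ⅕ (T(c, H) = -1/(-5) = -1*(-⅕) = ⅕)
P = 540 (P = (-1*5*(-4))*27 = -5*(-4)*27 = 20*27 = 540)
1/((T(7, -1) - 6*(-93)) + 43300) + P = 1/((⅕ - 6*(-93)) + 43300) + 540 = 1/((⅕ + 558) + 43300) + 540 = 1/(2791/5 + 43300) + 540 = 1/(219291/5) + 540 = 5/219291 + 540 = 118417145/219291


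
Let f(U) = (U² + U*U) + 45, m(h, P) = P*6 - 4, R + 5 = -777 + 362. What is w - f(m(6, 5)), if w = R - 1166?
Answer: -2983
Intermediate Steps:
R = -420 (R = -5 + (-777 + 362) = -5 - 415 = -420)
m(h, P) = -4 + 6*P (m(h, P) = 6*P - 4 = -4 + 6*P)
w = -1586 (w = -420 - 1166 = -1586)
f(U) = 45 + 2*U² (f(U) = (U² + U²) + 45 = 2*U² + 45 = 45 + 2*U²)
w - f(m(6, 5)) = -1586 - (45 + 2*(-4 + 6*5)²) = -1586 - (45 + 2*(-4 + 30)²) = -1586 - (45 + 2*26²) = -1586 - (45 + 2*676) = -1586 - (45 + 1352) = -1586 - 1*1397 = -1586 - 1397 = -2983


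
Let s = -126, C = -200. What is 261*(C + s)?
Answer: -85086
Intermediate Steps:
261*(C + s) = 261*(-200 - 126) = 261*(-326) = -85086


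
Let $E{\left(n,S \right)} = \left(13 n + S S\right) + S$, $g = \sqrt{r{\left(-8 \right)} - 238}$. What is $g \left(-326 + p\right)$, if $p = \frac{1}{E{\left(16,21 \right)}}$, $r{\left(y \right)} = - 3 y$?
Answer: $- \frac{218419 i \sqrt{214}}{670} \approx - 4768.9 i$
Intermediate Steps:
$g = i \sqrt{214}$ ($g = \sqrt{\left(-3\right) \left(-8\right) - 238} = \sqrt{24 - 238} = \sqrt{-214} = i \sqrt{214} \approx 14.629 i$)
$E{\left(n,S \right)} = S + S^{2} + 13 n$ ($E{\left(n,S \right)} = \left(13 n + S^{2}\right) + S = \left(S^{2} + 13 n\right) + S = S + S^{2} + 13 n$)
$p = \frac{1}{670}$ ($p = \frac{1}{21 + 21^{2} + 13 \cdot 16} = \frac{1}{21 + 441 + 208} = \frac{1}{670} \approx 0.0014925$)
$g \left(-326 + p\right) = i \sqrt{214} \left(-326 + \frac{1}{670}\right) = i \sqrt{214} \left(- \frac{218419}{670}\right) = - \frac{218419 i \sqrt{214}}{670}$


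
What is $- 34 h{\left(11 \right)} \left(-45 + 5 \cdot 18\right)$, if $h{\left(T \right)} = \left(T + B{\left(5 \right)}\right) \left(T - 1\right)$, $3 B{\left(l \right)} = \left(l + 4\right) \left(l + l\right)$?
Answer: $-627300$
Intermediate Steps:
$B{\left(l \right)} = \frac{2 l \left(4 + l\right)}{3}$ ($B{\left(l \right)} = \frac{\left(l + 4\right) \left(l + l\right)}{3} = \frac{\left(4 + l\right) 2 l}{3} = \frac{2 l \left(4 + l\right)}{3}$)
$h{\left(T \right)} = \left(-1 + T\right) \left(30 + T\right)$ ($h{\left(T \right)} = \left(T + \frac{2}{3} \cdot 5 \left(4 + 5\right)\right) \left(T - 1\right) = \left(T + \frac{2}{3} \cdot 5 \cdot 9\right) \left(-1 + T\right) = \left(T + 30\right) \left(-1 + T\right) = \left(30 + T\right) \left(-1 + T\right) = \left(-1 + T\right) \left(30 + T\right)$)
$- 34 h{\left(11 \right)} \left(-45 + 5 \cdot 18\right) = - 34 \left(-30 + 11^{2} + 29 \cdot 11\right) \left(-45 + 5 \cdot 18\right) = - 34 \left(-30 + 121 + 319\right) \left(-45 + 90\right) = \left(-34\right) 410 \cdot 45 = \left(-13940\right) 45 = -627300$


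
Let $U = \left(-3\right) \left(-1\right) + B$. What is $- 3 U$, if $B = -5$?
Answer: $6$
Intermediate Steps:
$U = -2$ ($U = \left(-3\right) \left(-1\right) - 5 = 3 - 5 = -2$)
$- 3 U = \left(-3\right) \left(-2\right) = 6$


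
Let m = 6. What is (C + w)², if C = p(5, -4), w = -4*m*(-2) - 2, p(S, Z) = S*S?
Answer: 5041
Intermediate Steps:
p(S, Z) = S²
w = 46 (w = -24*(-2) - 2 = -4*(-12) - 2 = 48 - 2 = 46)
C = 25 (C = 5² = 25)
(C + w)² = (25 + 46)² = 71² = 5041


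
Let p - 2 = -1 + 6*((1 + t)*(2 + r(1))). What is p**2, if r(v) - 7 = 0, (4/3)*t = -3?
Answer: 17689/4 ≈ 4422.3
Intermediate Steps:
t = -9/4 (t = (3/4)*(-3) = -9/4 ≈ -2.2500)
r(v) = 7 (r(v) = 7 + 0 = 7)
p = -133/2 (p = 2 + (-1 + 6*((1 - 9/4)*(2 + 7))) = 2 + (-1 + 6*(-5/4*9)) = 2 + (-1 + 6*(-45/4)) = 2 + (-1 - 135/2) = 2 - 137/2 = -133/2 ≈ -66.500)
p**2 = (-133/2)**2 = 17689/4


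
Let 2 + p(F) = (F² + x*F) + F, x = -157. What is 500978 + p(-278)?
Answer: 621628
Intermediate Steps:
p(F) = -2 + F² - 156*F (p(F) = -2 + ((F² - 157*F) + F) = -2 + (F² - 156*F) = -2 + F² - 156*F)
500978 + p(-278) = 500978 + (-2 + (-278)² - 156*(-278)) = 500978 + (-2 + 77284 + 43368) = 500978 + 120650 = 621628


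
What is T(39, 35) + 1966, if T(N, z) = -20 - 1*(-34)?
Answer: 1980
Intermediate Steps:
T(N, z) = 14 (T(N, z) = -20 + 34 = 14)
T(39, 35) + 1966 = 14 + 1966 = 1980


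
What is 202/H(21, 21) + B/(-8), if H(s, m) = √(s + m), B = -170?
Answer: 85/4 + 101*√42/21 ≈ 52.419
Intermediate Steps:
H(s, m) = √(m + s)
202/H(21, 21) + B/(-8) = 202/(√(21 + 21)) - 170/(-8) = 202/(√42) - 170*(-⅛) = 202*(√42/42) + 85/4 = 101*√42/21 + 85/4 = 85/4 + 101*√42/21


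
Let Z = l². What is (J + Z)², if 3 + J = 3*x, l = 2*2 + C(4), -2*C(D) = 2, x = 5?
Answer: 441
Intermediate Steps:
C(D) = -1 (C(D) = -½*2 = -1)
l = 3 (l = 2*2 - 1 = 4 - 1 = 3)
J = 12 (J = -3 + 3*5 = -3 + 15 = 12)
Z = 9 (Z = 3² = 9)
(J + Z)² = (12 + 9)² = 21² = 441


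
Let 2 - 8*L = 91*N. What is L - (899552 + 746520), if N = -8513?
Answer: -12393891/8 ≈ -1.5492e+6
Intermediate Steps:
L = 774685/8 (L = ¼ - 91*(-8513)/8 = ¼ - ⅛*(-774683) = ¼ + 774683/8 = 774685/8 ≈ 96836.)
L - (899552 + 746520) = 774685/8 - (899552 + 746520) = 774685/8 - 1*1646072 = 774685/8 - 1646072 = -12393891/8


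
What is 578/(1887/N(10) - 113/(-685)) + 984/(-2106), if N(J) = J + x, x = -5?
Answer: 48277891/45389916 ≈ 1.0636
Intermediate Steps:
N(J) = -5 + J (N(J) = J - 5 = -5 + J)
578/(1887/N(10) - 113/(-685)) + 984/(-2106) = 578/(1887/(-5 + 10) - 113/(-685)) + 984/(-2106) = 578/(1887/5 - 113*(-1/685)) + 984*(-1/2106) = 578/(1887*(1/5) + 113/685) - 164/351 = 578/(1887/5 + 113/685) - 164/351 = 578/(258632/685) - 164/351 = 578*(685/258632) - 164/351 = 197965/129316 - 164/351 = 48277891/45389916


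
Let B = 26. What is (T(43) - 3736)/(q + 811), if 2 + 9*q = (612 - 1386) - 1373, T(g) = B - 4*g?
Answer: -17469/2575 ≈ -6.7841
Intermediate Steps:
T(g) = 26 - 4*g
q = -2149/9 (q = -2/9 + ((612 - 1386) - 1373)/9 = -2/9 + (-774 - 1373)/9 = -2/9 + (⅑)*(-2147) = -2/9 - 2147/9 = -2149/9 ≈ -238.78)
(T(43) - 3736)/(q + 811) = ((26 - 4*43) - 3736)/(-2149/9 + 811) = ((26 - 172) - 3736)/(5150/9) = (-146 - 3736)*(9/5150) = -3882*9/5150 = -17469/2575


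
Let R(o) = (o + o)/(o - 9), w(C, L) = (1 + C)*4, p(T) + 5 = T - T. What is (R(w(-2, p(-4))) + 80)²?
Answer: 1098304/169 ≈ 6498.8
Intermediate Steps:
p(T) = -5 (p(T) = -5 + (T - T) = -5 + 0 = -5)
w(C, L) = 4 + 4*C
R(o) = 2*o/(-9 + o) (R(o) = (2*o)/(-9 + o) = 2*o/(-9 + o))
(R(w(-2, p(-4))) + 80)² = (2*(4 + 4*(-2))/(-9 + (4 + 4*(-2))) + 80)² = (2*(4 - 8)/(-9 + (4 - 8)) + 80)² = (2*(-4)/(-9 - 4) + 80)² = (2*(-4)/(-13) + 80)² = (2*(-4)*(-1/13) + 80)² = (8/13 + 80)² = (1048/13)² = 1098304/169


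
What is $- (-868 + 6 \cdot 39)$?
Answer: $634$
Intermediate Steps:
$- (-868 + 6 \cdot 39) = - (-868 + 234) = \left(-1\right) \left(-634\right) = 634$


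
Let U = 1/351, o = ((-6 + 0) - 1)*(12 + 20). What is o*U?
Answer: -224/351 ≈ -0.63818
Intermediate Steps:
o = -224 (o = (-6 - 1)*32 = -7*32 = -224)
U = 1/351 ≈ 0.0028490
o*U = -224*1/351 = -224/351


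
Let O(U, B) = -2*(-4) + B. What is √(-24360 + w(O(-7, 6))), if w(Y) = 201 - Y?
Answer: I*√24173 ≈ 155.48*I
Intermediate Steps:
O(U, B) = 8 + B
√(-24360 + w(O(-7, 6))) = √(-24360 + (201 - (8 + 6))) = √(-24360 + (201 - 1*14)) = √(-24360 + (201 - 14)) = √(-24360 + 187) = √(-24173) = I*√24173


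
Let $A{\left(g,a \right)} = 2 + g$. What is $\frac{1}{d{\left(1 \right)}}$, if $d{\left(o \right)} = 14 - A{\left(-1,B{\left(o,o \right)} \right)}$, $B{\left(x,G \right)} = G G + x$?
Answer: $\frac{1}{13} \approx 0.076923$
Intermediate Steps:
$B{\left(x,G \right)} = x + G^{2}$ ($B{\left(x,G \right)} = G^{2} + x = x + G^{2}$)
$d{\left(o \right)} = 13$ ($d{\left(o \right)} = 14 - \left(2 - 1\right) = 14 - 1 = 13$)
$\frac{1}{d{\left(1 \right)}} = \frac{1}{13}$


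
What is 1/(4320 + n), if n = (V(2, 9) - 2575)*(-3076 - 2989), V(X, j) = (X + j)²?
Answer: 1/14887830 ≈ 6.7169e-8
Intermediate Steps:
n = 14883510 (n = ((2 + 9)² - 2575)*(-3076 - 2989) = (11² - 2575)*(-6065) = (121 - 2575)*(-6065) = -2454*(-6065) = 14883510)
1/(4320 + n) = 1/(4320 + 14883510) = 1/14887830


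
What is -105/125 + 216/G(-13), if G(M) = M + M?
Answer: -2973/325 ≈ -9.1477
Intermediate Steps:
G(M) = 2*M
-105/125 + 216/G(-13) = -105/125 + 216/((2*(-13))) = -105*1/125 + 216/(-26) = -21/25 + 216*(-1/26) = -21/25 - 108/13 = -2973/325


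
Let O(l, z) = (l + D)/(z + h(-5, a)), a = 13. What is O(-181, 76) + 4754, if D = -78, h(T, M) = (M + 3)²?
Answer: 1578069/332 ≈ 4753.2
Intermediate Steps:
h(T, M) = (3 + M)²
O(l, z) = (-78 + l)/(256 + z) (O(l, z) = (l - 78)/(z + (3 + 13)²) = (-78 + l)/(z + 16²) = (-78 + l)/(z + 256) = (-78 + l)/(256 + z))
O(-181, 76) + 4754 = (-78 - 181)/(256 + 76) + 4754 = -259/332 + 4754 = 1578069/332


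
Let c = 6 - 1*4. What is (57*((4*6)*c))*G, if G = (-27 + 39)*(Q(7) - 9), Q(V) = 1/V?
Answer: -2035584/7 ≈ -2.9080e+5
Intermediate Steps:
c = 2 (c = 6 - 4 = 2)
G = -744/7 (G = (-27 + 39)*(1/7 - 9) = 12*(⅐ - 9) = 12*(-62/7) = -744/7 ≈ -106.29)
(57*((4*6)*c))*G = (57*((4*6)*2))*(-744/7) = (57*(24*2))*(-744/7) = (57*48)*(-744/7) = 2736*(-744/7) = -2035584/7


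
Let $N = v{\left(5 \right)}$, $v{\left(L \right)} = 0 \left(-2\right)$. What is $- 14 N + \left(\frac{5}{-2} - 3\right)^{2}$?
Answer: $\frac{121}{4} \approx 30.25$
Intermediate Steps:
$v{\left(L \right)} = 0$
$N = 0$
$- 14 N + \left(\frac{5}{-2} - 3\right)^{2} = \left(-14\right) 0 + \left(\frac{5}{-2} - 3\right)^{2} = 0 + \left(5 \left(- \frac{1}{2}\right) - 3\right)^{2} = 0 + \left(- \frac{5}{2} - 3\right)^{2} = 0 + \left(- \frac{11}{2}\right)^{2} = 0 + \frac{121}{4} = \frac{121}{4}$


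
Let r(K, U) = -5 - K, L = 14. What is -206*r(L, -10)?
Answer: 3914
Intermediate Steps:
-206*r(L, -10) = -206*(-5 - 1*14) = -206*(-5 - 14) = -206*(-19) = 3914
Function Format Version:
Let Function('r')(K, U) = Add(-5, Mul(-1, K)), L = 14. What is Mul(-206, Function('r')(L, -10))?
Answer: 3914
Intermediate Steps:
Mul(-206, Function('r')(L, -10)) = Mul(-206, Add(-5, Mul(-1, 14))) = Mul(-206, Add(-5, -14)) = Mul(-206, -19) = 3914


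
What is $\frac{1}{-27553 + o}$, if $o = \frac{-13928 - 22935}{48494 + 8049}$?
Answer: $- \frac{56543}{1557966142} \approx -3.6293 \cdot 10^{-5}$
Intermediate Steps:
$o = - \frac{36863}{56543} \approx -0.65195$
$\frac{1}{-27553 + o} = \frac{1}{-27553 - \frac{36863}{56543}} = \frac{1}{- \frac{1557966142}{56543}} = - \frac{56543}{1557966142}$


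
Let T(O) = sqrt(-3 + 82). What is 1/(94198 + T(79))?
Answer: 94198/8873263125 - sqrt(79)/8873263125 ≈ 1.0615e-5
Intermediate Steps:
T(O) = sqrt(79)
1/(94198 + T(79)) = 1/(94198 + sqrt(79))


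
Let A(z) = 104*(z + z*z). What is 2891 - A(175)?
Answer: -3200309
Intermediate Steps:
A(z) = 104*z + 104*z² (A(z) = 104*(z + z²) = 104*z + 104*z²)
2891 - A(175) = 2891 - 104*175*(1 + 175) = 2891 - 104*175*176 = 2891 - 1*3203200 = 2891 - 3203200 = -3200309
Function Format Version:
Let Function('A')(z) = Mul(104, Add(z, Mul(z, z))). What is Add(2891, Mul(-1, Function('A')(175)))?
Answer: -3200309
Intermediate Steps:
Function('A')(z) = Add(Mul(104, z), Mul(104, Pow(z, 2))) (Function('A')(z) = Mul(104, Add(z, Pow(z, 2))) = Add(Mul(104, z), Mul(104, Pow(z, 2))))
Add(2891, Mul(-1, Function('A')(175))) = Add(2891, Mul(-1, Mul(104, 175, Add(1, 175)))) = Add(2891, Mul(-1, Mul(104, 175, 176))) = Add(2891, Mul(-1, 3203200)) = Add(2891, -3203200) = -3200309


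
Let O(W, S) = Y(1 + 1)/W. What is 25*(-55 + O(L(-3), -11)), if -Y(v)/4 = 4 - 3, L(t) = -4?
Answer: -1350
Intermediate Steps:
Y(v) = -4 (Y(v) = -4*(4 - 3) = -4*1 = -4)
O(W, S) = -4/W
25*(-55 + O(L(-3), -11)) = 25*(-55 - 4/(-4)) = 25*(-55 - 4*(-¼)) = 25*(-55 + 1) = 25*(-54) = -1350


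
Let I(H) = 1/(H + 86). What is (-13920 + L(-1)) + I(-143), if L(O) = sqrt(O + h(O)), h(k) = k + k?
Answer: -793441/57 + I*sqrt(3) ≈ -13920.0 + 1.732*I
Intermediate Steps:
I(H) = 1/(86 + H)
h(k) = 2*k
L(O) = sqrt(3)*sqrt(O) (L(O) = sqrt(O + 2*O) = sqrt(3*O) = sqrt(3)*sqrt(O))
(-13920 + L(-1)) + I(-143) = (-13920 + sqrt(3)*sqrt(-1)) + 1/(86 - 143) = (-13920 + sqrt(3)*I) + 1/(-57) = (-13920 + I*sqrt(3)) - 1/57 = -793441/57 + I*sqrt(3)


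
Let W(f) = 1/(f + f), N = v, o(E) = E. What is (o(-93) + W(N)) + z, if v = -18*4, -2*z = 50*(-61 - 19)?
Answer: 274607/144 ≈ 1907.0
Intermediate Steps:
z = 2000 (z = -25*(-61 - 19) = -25*(-80) = -½*(-4000) = 2000)
v = -72
N = -72
W(f) = 1/(2*f)
(o(-93) + W(N)) + z = (-93 + (½)/(-72)) + 2000 = (-93 + (½)*(-1/72)) + 2000 = (-93 - 1/144) + 2000 = -13393/144 + 2000 = 274607/144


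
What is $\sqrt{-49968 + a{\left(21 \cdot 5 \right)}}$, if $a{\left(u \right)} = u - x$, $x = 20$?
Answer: $i \sqrt{49883} \approx 223.34 i$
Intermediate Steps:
$a{\left(u \right)} = -20 + u$ ($a{\left(u \right)} = u - 20 = -20 + u$)
$\sqrt{-49968 + a{\left(21 \cdot 5 \right)}} = \sqrt{-49968 + \left(-20 + 21 \cdot 5\right)} = \sqrt{-49968 + \left(-20 + 105\right)} = \sqrt{-49968 + 85} = \sqrt{-49883} = i \sqrt{49883}$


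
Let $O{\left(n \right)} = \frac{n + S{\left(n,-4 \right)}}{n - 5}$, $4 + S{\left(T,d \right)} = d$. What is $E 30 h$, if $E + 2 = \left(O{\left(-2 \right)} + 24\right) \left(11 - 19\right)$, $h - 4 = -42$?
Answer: $\frac{1639320}{7} \approx 2.3419 \cdot 10^{5}$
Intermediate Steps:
$h = -38$ ($h = 4 - 42 = -38$)
$S{\left(T,d \right)} = -4 + d$
$O{\left(n \right)} = \frac{-8 + n}{-5 + n}$ ($O{\left(n \right)} = \frac{n - 8}{n - 5} = \frac{n - 8}{-5 + n} = \frac{-8 + n}{-5 + n}$)
$E = - \frac{1438}{7}$ ($E = -2 + \left(\frac{-8 - 2}{-5 - 2} + 24\right) \left(11 - 19\right) = -2 + \left(\frac{1}{-7} \left(-10\right) + 24\right) \left(-8\right) = -2 + \left(\left(- \frac{1}{7}\right) \left(-10\right) + 24\right) \left(-8\right) = -2 + \left(\frac{10}{7} + 24\right) \left(-8\right) = -2 + \frac{178}{7} \left(-8\right) = -2 - \frac{1424}{7} = - \frac{1438}{7} \approx -205.43$)
$E 30 h = \left(- \frac{1438}{7}\right) 30 \left(-38\right) = \left(- \frac{43140}{7}\right) \left(-38\right) = \frac{1639320}{7}$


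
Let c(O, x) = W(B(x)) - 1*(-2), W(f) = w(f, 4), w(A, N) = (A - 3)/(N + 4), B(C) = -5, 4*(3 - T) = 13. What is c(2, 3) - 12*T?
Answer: 4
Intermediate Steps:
T = -1/4 (T = 3 - 1/4*13 = 3 - 13/4 = -1/4 ≈ -0.25000)
w(A, N) = (-3 + A)/(4 + N)
W(f) = -3/8 + f/8 (W(f) = (-3 + f)/(4 + 4) = (-3 + f)/8 = -3/8 + f/8)
c(O, x) = 1 (c(O, x) = (-3/8 + (1/8)*(-5)) - 1*(-2) = (-3/8 - 5/8) + 2 = -1 + 2 = 1)
c(2, 3) - 12*T = 1 - 12*(-1/4) = 1 + 3 = 4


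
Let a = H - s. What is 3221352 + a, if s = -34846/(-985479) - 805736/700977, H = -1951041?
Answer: 97503245701245635/76755345887 ≈ 1.2703e+6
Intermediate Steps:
s = -85512184778/76755345887 (s = -34846*(-1/985479) - 805736*1/700977 = 34846/985479 - 805736/700977 = -85512184778/76755345887 ≈ -1.1141)
a = -149752741282533589/76755345887 (a = -1951041 - 1*(-85512184778/76755345887) = -1951041 + 85512184778/76755345887 = -149752741282533589/76755345887 ≈ -1.9510e+6)
3221352 + a = 3221352 - 149752741282533589/76755345887 = 97503245701245635/76755345887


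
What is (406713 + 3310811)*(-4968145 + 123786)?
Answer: -18009020847116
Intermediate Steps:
(406713 + 3310811)*(-4968145 + 123786) = 3717524*(-4844359) = -18009020847116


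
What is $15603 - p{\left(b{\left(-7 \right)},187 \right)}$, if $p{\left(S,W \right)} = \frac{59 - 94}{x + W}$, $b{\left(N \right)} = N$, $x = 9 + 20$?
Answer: $\frac{3370283}{216} \approx 15603.0$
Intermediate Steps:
$x = 29$
$p{\left(S,W \right)} = - \frac{35}{29 + W}$ ($p{\left(S,W \right)} = \frac{59 - 94}{29 + W} = - \frac{35}{29 + W}$)
$15603 - p{\left(b{\left(-7 \right)},187 \right)} = 15603 - - \frac{35}{29 + 187} = 15603 - - \frac{35}{216} = 15603 + \frac{35}{216} = \frac{3370283}{216}$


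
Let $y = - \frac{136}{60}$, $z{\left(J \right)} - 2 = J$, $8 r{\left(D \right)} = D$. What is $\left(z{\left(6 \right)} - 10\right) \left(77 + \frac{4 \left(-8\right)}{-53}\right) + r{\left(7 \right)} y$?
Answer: $- \frac{499867}{3180} \approx -157.19$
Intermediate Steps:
$r{\left(D \right)} = \frac{D}{8}$
$z{\left(J \right)} = 2 + J$
$y = - \frac{34}{15}$ ($y = \left(-136\right) \frac{1}{60} = - \frac{34}{15} \approx -2.2667$)
$\left(z{\left(6 \right)} - 10\right) \left(77 + \frac{4 \left(-8\right)}{-53}\right) + r{\left(7 \right)} y = \left(\left(2 + 6\right) - 10\right) \left(77 + \frac{4 \left(-8\right)}{-53}\right) + \frac{1}{8} \cdot 7 \left(- \frac{34}{15}\right) = \left(8 - 10\right) \left(77 - - \frac{32}{53}\right) + \frac{7}{8} \left(- \frac{34}{15}\right) = - 2 \left(77 + \frac{32}{53}\right) - \frac{119}{60} = \left(-2\right) \frac{4113}{53} - \frac{119}{60} = - \frac{8226}{53} - \frac{119}{60} = - \frac{499867}{3180}$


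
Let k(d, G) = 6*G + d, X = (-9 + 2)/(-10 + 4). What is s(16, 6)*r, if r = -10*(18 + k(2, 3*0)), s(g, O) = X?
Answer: -700/3 ≈ -233.33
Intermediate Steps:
X = 7/6 (X = -7/(-6) = -7*(-⅙) = 7/6 ≈ 1.1667)
k(d, G) = d + 6*G
s(g, O) = 7/6
r = -200 (r = -10*(18 + (2 + 6*(3*0))) = -10*(18 + (2 + 6*0)) = -10*(18 + (2 + 0)) = -10*(18 + 2) = -10*20 = -200)
s(16, 6)*r = (7/6)*(-200) = -700/3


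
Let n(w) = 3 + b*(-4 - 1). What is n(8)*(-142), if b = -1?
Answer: -1136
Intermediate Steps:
n(w) = 8 (n(w) = 3 - (-4 - 1) = 3 - 1*(-5) = 3 + 5 = 8)
n(8)*(-142) = 8*(-142) = -1136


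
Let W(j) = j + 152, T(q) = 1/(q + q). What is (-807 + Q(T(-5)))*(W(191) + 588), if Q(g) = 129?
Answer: -631218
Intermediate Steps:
T(q) = 1/(2*q)
W(j) = 152 + j
(-807 + Q(T(-5)))*(W(191) + 588) = (-807 + 129)*((152 + 191) + 588) = -678*(343 + 588) = -678*931 = -631218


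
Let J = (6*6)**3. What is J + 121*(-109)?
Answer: 33467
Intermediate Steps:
J = 46656 (J = 36**3 = 46656)
J + 121*(-109) = 46656 + 121*(-109) = 46656 - 13189 = 33467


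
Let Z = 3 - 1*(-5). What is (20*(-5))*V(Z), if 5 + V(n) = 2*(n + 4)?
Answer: -1900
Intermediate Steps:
Z = 8 (Z = 3 + 5 = 8)
V(n) = 3 + 2*n (V(n) = -5 + 2*(n + 4) = -5 + 2*(4 + n) = -5 + (8 + 2*n) = 3 + 2*n)
(20*(-5))*V(Z) = (20*(-5))*(3 + 2*8) = -100*(3 + 16) = -100*19 = -1900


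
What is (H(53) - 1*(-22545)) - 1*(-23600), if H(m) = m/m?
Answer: 46146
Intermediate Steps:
H(m) = 1
(H(53) - 1*(-22545)) - 1*(-23600) = (1 - 1*(-22545)) - 1*(-23600) = (1 + 22545) + 23600 = 22546 + 23600 = 46146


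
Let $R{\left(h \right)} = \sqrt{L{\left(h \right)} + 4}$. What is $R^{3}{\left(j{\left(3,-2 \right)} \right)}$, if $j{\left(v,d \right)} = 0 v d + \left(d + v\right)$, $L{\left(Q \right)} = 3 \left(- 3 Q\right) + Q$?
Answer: $- 8 i \approx - 8.0 i$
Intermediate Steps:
$L{\left(Q \right)} = - 8 Q$ ($L{\left(Q \right)} = - 9 Q + Q = - 8 Q$)
$j{\left(v,d \right)} = d + v$ ($j{\left(v,d \right)} = 0 d + \left(d + v\right) = 0 + \left(d + v\right) = d + v$)
$R{\left(h \right)} = \sqrt{4 - 8 h}$ ($R{\left(h \right)} = \sqrt{- 8 h + 4} = \sqrt{4 - 8 h}$)
$R^{3}{\left(j{\left(3,-2 \right)} \right)} = \left(2 \sqrt{1 - 2 \left(-2 + 3\right)}\right)^{3} = \left(2 \sqrt{1 - 2}\right)^{3} = \left(2 \sqrt{-1}\right)^{3} = \left(2 i\right)^{3} = - 8 i$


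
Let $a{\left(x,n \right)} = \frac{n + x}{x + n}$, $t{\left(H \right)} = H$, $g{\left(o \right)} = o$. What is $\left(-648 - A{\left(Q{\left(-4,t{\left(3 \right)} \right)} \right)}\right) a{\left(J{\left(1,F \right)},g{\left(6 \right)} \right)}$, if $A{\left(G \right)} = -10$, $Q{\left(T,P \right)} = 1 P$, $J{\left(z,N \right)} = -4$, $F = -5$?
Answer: $-638$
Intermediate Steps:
$Q{\left(T,P \right)} = P$
$a{\left(x,n \right)} = 1$ ($a{\left(x,n \right)} = \frac{n + x}{n + x} = 1$)
$\left(-648 - A{\left(Q{\left(-4,t{\left(3 \right)} \right)} \right)}\right) a{\left(J{\left(1,F \right)},g{\left(6 \right)} \right)} = \left(-648 - -10\right) 1 = \left(-648 + 10\right) 1 = \left(-638\right) 1 = -638$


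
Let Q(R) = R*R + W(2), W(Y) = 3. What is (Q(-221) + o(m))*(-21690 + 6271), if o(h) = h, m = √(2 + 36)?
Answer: -753125636 - 15419*√38 ≈ -7.5322e+8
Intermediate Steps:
m = √38 ≈ 6.1644
Q(R) = 3 + R² (Q(R) = R*R + 3 = R² + 3 = 3 + R²)
(Q(-221) + o(m))*(-21690 + 6271) = ((3 + (-221)²) + √38)*(-21690 + 6271) = ((3 + 48841) + √38)*(-15419) = (48844 + √38)*(-15419) = -753125636 - 15419*√38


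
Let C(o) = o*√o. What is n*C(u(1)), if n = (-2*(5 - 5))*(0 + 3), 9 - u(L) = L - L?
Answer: 0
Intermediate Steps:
u(L) = 9 (u(L) = 9 - (L - L) = 9 - 1*0 = 9 + 0 = 9)
C(o) = o^(3/2)
n = 0 (n = -2*0*3 = 0*3 = 0)
n*C(u(1)) = 0*9^(3/2) = 0*27 = 0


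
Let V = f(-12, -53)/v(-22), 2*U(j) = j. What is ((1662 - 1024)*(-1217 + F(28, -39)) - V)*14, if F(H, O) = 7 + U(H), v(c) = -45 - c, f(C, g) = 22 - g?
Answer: -245700406/23 ≈ -1.0683e+7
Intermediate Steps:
U(j) = j/2
F(H, O) = 7 + H/2
V = -75/23 (V = (22 - 1*(-53))/(-45 - 1*(-22)) = (22 + 53)/(-45 + 22) = 75/(-23) = 75*(-1/23) = -75/23 ≈ -3.2609)
((1662 - 1024)*(-1217 + F(28, -39)) - V)*14 = ((1662 - 1024)*(-1217 + (7 + (½)*28)) - 1*(-75/23))*14 = (638*(-1217 + (7 + 14)) + 75/23)*14 = (638*(-1217 + 21) + 75/23)*14 = (638*(-1196) + 75/23)*14 = (-763048 + 75/23)*14 = -17550029/23*14 = -245700406/23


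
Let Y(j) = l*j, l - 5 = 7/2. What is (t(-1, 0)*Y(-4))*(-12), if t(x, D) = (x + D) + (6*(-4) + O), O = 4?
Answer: -8568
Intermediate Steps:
l = 17/2 (l = 5 + 7/2 = 17/2 ≈ 8.5000)
t(x, D) = -20 + D + x (t(x, D) = (x + D) + (6*(-4) + 4) = (D + x) + (-24 + 4) = (D + x) - 20 = -20 + D + x)
Y(j) = 17*j/2
(t(-1, 0)*Y(-4))*(-12) = ((-20 + 0 - 1)*((17/2)*(-4)))*(-12) = -21*(-34)*(-12) = 714*(-12) = -8568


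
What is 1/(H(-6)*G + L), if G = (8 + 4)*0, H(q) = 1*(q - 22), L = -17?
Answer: -1/17 ≈ -0.058824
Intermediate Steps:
H(q) = -22 + q (H(q) = 1*(-22 + q) = -22 + q)
G = 0 (G = 12*0 = 0)
1/(H(-6)*G + L) = 1/((-22 - 6)*0 - 17) = 1/(-28*0 - 17) = 1/(0 - 17) = 1/(-17) = -1/17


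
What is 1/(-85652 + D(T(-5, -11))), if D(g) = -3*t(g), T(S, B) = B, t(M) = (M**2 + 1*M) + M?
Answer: -1/85949 ≈ -1.1635e-5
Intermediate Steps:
t(M) = M**2 + 2*M (t(M) = (M**2 + M) + M = (M + M**2) + M = M**2 + 2*M)
D(g) = -3*g*(2 + g)
1/(-85652 + D(T(-5, -11))) = 1/(-85652 - 3*(-11)*(2 - 11)) = 1/(-85652 - 3*(-11)*(-9)) = 1/(-85652 - 297) = 1/(-85949) = -1/85949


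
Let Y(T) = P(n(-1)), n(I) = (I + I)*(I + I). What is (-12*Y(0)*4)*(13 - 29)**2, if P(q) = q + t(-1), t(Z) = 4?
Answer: -98304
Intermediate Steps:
n(I) = 4*I**2 (n(I) = (2*I)*(2*I) = 4*I**2)
P(q) = 4 + q (P(q) = q + 4 = 4 + q)
Y(T) = 8 (Y(T) = 4 + 4*(-1)**2 = 4 + 4*1 = 4 + 4 = 8)
(-12*Y(0)*4)*(13 - 29)**2 = (-12*8*4)*(13 - 29)**2 = -96*4*(-16)**2 = -384*256 = -98304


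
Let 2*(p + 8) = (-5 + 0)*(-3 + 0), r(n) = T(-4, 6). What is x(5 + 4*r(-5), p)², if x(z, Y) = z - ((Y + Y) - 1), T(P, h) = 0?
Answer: 49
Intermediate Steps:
r(n) = 0
p = -½ (p = -8 + ((-5 + 0)*(-3 + 0))/2 = -8 + (-5*(-3))/2 = -8 + (½)*15 = -8 + 15/2 = -½ ≈ -0.50000)
x(z, Y) = 1 + z - 2*Y (x(z, Y) = z - (2*Y - 1) = z - (-1 + 2*Y) = z + (1 - 2*Y) = 1 + z - 2*Y)
x(5 + 4*r(-5), p)² = (1 + (5 + 4*0) - 2*(-½))² = (1 + (5 + 0) + 1)² = (1 + 5 + 1)² = 7² = 49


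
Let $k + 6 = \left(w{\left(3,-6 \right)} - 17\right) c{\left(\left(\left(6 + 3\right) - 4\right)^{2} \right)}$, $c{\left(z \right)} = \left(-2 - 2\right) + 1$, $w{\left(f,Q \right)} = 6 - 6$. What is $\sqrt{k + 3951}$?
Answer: $6 \sqrt{111} \approx 63.214$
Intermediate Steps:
$w{\left(f,Q \right)} = 0$ ($w{\left(f,Q \right)} = 6 - 6 = 0$)
$c{\left(z \right)} = -3$ ($c{\left(z \right)} = -4 + 1 = -3$)
$k = 45$ ($k = -6 + \left(0 - 17\right) \left(-3\right) = -6 - -51 = -6 + 51 = 45$)
$\sqrt{k + 3951} = \sqrt{45 + 3951} = \sqrt{3996} = 6 \sqrt{111}$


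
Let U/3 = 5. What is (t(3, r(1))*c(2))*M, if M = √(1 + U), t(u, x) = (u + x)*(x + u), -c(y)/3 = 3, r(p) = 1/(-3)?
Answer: -256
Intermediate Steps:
U = 15 (U = 3*5 = 15)
r(p) = -⅓
c(y) = -9 (c(y) = -3*3 = -9)
t(u, x) = (u + x)² (t(u, x) = (u + x)*(u + x) = (u + x)²)
M = 4 (M = √(1 + 15) = √16 = 4)
(t(3, r(1))*c(2))*M = ((3 - ⅓)²*(-9))*4 = ((8/3)²*(-9))*4 = ((64/9)*(-9))*4 = -64*4 = -256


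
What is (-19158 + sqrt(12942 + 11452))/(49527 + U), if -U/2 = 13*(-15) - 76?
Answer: -19158/50069 + sqrt(24394)/50069 ≈ -0.37951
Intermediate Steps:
U = 542 (U = -2*(13*(-15) - 76) = -2*(-195 - 76) = -2*(-271) = 542)
(-19158 + sqrt(12942 + 11452))/(49527 + U) = (-19158 + sqrt(12942 + 11452))/(49527 + 542) = (-19158 + sqrt(24394))/50069 = (-19158 + sqrt(24394))*(1/50069) = -19158/50069 + sqrt(24394)/50069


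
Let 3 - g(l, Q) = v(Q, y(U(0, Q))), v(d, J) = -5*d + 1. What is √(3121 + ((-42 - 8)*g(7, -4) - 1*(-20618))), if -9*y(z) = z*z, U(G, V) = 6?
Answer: √24639 ≈ 156.97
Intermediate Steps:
y(z) = -z²/9 (y(z) = -z*z/9 = -z²/9)
v(d, J) = 1 - 5*d
g(l, Q) = 2 + 5*Q (g(l, Q) = 3 - (1 - 5*Q) = 3 + (-1 + 5*Q) = 2 + 5*Q)
√(3121 + ((-42 - 8)*g(7, -4) - 1*(-20618))) = √(3121 + ((-42 - 8)*(2 + 5*(-4)) - 1*(-20618))) = √(3121 + (-50*(2 - 20) + 20618)) = √(3121 + (-50*(-18) + 20618)) = √(3121 + (900 + 20618)) = √(3121 + 21518) = √24639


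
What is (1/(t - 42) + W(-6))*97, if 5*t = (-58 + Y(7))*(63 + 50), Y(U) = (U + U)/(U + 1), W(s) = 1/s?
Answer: -170623/10506 ≈ -16.241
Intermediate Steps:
Y(U) = 2*U/(1 + U) (Y(U) = (2*U)/(1 + U) = 2*U/(1 + U))
t = -5085/4 (t = ((-58 + 2*7/(1 + 7))*(63 + 50))/5 = ((-58 + 2*7/8)*113)/5 = ((-58 + 2*7*(⅛))*113)/5 = ((-58 + 7/4)*113)/5 = (-225/4*113)/5 = (⅕)*(-25425/4) = -5085/4 ≈ -1271.3)
(1/(t - 42) + W(-6))*97 = (1/(-5085/4 - 42) + 1/(-6))*97 = (1/(-5253/4) - ⅙)*97 = (-4/5253 - ⅙)*97 = -1759/10506*97 = -170623/10506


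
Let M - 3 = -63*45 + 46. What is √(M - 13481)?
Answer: I*√16267 ≈ 127.54*I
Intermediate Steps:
M = -2786 (M = 3 + (-63*45 + 46) = 3 + (-2835 + 46) = 3 - 2789 = -2786)
√(M - 13481) = √(-2786 - 13481) = √(-16267) = I*√16267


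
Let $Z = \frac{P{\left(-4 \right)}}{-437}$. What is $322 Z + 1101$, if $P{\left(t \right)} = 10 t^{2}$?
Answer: $\frac{18679}{19} \approx 983.11$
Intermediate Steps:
$Z = - \frac{160}{437}$ ($Z = \frac{10 \left(-4\right)^{2}}{-437} = 10 \cdot 16 \left(- \frac{1}{437}\right) = 160 \left(- \frac{1}{437}\right) = - \frac{160}{437} \approx -0.36613$)
$322 Z + 1101 = 322 \left(- \frac{160}{437}\right) + 1101 = - \frac{2240}{19} + 1101 = \frac{18679}{19}$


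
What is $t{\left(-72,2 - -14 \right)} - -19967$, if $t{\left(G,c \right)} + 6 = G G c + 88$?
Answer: $102993$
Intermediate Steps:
$t{\left(G,c \right)} = 82 + c G^{2}$ ($t{\left(G,c \right)} = -6 + \left(G G c + 88\right) = -6 + \left(G^{2} c + 88\right) = -6 + \left(c G^{2} + 88\right) = -6 + \left(88 + c G^{2}\right) = 82 + c G^{2}$)
$t{\left(-72,2 - -14 \right)} - -19967 = \left(82 + \left(2 - -14\right) \left(-72\right)^{2}\right) - -19967 = \left(82 + \left(2 + 14\right) 5184\right) + 19967 = \left(82 + 16 \cdot 5184\right) + 19967 = \left(82 + 82944\right) + 19967 = 83026 + 19967 = 102993$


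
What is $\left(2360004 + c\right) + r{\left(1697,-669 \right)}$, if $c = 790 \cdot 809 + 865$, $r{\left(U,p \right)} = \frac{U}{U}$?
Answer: $2999980$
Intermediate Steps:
$r{\left(U,p \right)} = 1$
$c = 639975$ ($c = 639110 + 865 = 639975$)
$\left(2360004 + c\right) + r{\left(1697,-669 \right)} = \left(2360004 + 639975\right) + 1 = 2999979 + 1 = 2999980$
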